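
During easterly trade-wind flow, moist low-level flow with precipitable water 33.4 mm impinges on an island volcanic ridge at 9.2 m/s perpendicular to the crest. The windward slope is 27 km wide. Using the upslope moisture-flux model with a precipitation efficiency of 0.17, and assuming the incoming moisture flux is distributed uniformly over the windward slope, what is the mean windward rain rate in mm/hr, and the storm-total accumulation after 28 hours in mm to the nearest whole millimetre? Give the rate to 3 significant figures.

R ≈ 6.97 mm/hr; total ≈ 195 mm

Incoming column moisture flux per unit ridge length: F = V × PW = 9.2 × 33.4 = 307.28 mm·m/s.
Spread over the 27 km slope with efficiency ε = 0.17: R = ε·F/W = 0.17 × 307.28 / 27000 m = 1.935e-03 mm/s.
R = 1.935e-03 × 3600 = 6.97 mm/hr.
Over 28 h: total = 6.97 × 28 = 195.16 ≈ 195 mm.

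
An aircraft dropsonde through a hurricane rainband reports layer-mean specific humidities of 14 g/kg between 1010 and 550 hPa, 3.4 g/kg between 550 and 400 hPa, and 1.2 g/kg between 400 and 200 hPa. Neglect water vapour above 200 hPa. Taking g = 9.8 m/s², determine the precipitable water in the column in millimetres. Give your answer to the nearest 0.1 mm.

PW ≈ 73.4 mm

Precipitable water is the column-integrated vapour mass per unit area: PW = (1/g) Σ q̄ Δp, with q in kg/kg and Δp in Pa (1 kg/m² of water = 1 mm).
Layer 1010–550 hPa: Δp = 460 hPa = 46000 Pa, q̄ = 0.014 kg/kg → 0.014 × 46000 / 9.8 = 65.71 mm
Layer 550–400 hPa: Δp = 150 hPa = 15000 Pa, q̄ = 0.0034 kg/kg → 0.0034 × 15000 / 9.8 = 5.20 mm
Layer 400–200 hPa: Δp = 200 hPa = 20000 Pa, q̄ = 0.0012 kg/kg → 0.0012 × 20000 / 9.8 = 2.45 mm
PW = 65.71 + 5.20 + 2.45 = 73.36 ≈ 73.4 mm.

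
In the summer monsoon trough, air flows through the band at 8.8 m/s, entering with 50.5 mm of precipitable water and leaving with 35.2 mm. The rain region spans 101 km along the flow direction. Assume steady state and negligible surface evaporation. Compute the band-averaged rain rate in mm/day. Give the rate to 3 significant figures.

R ≈ 115 mm/day

Column moisture flux per unit crosswind length is F = V × PW.
Inflow: F_in = 8.8 × 50.5 = 444.4 mm·m/s
Outflow: F_out = 8.8 × 35.2 = 309.76 mm·m/s
Steady-state rate R = (F_in − F_out)/L = (444.4 − 309.76) / 101000 m = 1.333e-03 mm/s.
R = 1.333e-03 × 3600 × 24 = 115 mm/day.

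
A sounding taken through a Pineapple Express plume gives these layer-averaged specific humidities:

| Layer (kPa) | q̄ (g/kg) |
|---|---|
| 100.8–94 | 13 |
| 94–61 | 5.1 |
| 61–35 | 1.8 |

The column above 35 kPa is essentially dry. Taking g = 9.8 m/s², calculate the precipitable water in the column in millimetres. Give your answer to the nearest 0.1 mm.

Precipitable water is the column-integrated vapour mass per unit area: PW = (1/g) Σ q̄ Δp, with q in kg/kg and Δp in Pa (1 kg/m² of water = 1 mm).
Layer 100.8–94 kPa: Δp = 68 hPa = 6800 Pa, q̄ = 0.013 kg/kg → 0.013 × 6800 / 9.8 = 9.02 mm
Layer 94–61 kPa: Δp = 330 hPa = 33000 Pa, q̄ = 0.0051 kg/kg → 0.0051 × 33000 / 9.8 = 17.17 mm
Layer 61–35 kPa: Δp = 260 hPa = 26000 Pa, q̄ = 0.0018 kg/kg → 0.0018 × 26000 / 9.8 = 4.78 mm
PW = 9.02 + 17.17 + 4.78 = 30.97 ≈ 31.0 mm.

PW ≈ 31.0 mm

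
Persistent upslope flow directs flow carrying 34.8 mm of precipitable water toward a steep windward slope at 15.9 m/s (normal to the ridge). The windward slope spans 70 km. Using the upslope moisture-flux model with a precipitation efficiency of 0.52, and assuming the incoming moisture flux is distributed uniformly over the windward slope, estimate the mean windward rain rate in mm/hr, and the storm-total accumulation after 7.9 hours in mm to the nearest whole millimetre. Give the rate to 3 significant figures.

Incoming column moisture flux per unit ridge length: F = V × PW = 15.9 × 34.8 = 553.32 mm·m/s.
Spread over the 70 km slope with efficiency ε = 0.52: R = ε·F/W = 0.52 × 553.32 / 70000 m = 4.110e-03 mm/s.
R = 4.110e-03 × 3600 = 14.8 mm/hr.
Over 7.9 h: total = 14.8 × 7.9 = 116.92 ≈ 117 mm.

R ≈ 14.8 mm/hr; total ≈ 117 mm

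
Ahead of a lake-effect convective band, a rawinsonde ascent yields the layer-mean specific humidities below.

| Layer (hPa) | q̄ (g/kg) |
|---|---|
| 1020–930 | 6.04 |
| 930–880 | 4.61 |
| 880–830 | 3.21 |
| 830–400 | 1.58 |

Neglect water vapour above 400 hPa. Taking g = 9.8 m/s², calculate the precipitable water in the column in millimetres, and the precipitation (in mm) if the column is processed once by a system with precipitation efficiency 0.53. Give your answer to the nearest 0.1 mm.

Precipitable water is the column-integrated vapour mass per unit area: PW = (1/g) Σ q̄ Δp, with q in kg/kg and Δp in Pa (1 kg/m² of water = 1 mm).
Layer 1020–930 hPa: Δp = 90 hPa = 9000 Pa, q̄ = 0.00604 kg/kg → 0.00604 × 9000 / 9.8 = 5.55 mm
Layer 930–880 hPa: Δp = 50 hPa = 5000 Pa, q̄ = 0.00461 kg/kg → 0.00461 × 5000 / 9.8 = 2.35 mm
Layer 880–830 hPa: Δp = 50 hPa = 5000 Pa, q̄ = 0.00321 kg/kg → 0.00321 × 5000 / 9.8 = 1.64 mm
Layer 830–400 hPa: Δp = 430 hPa = 43000 Pa, q̄ = 0.00158 kg/kg → 0.00158 × 43000 / 9.8 = 6.93 mm
PW = 5.55 + 2.35 + 1.64 + 6.93 = 16.47 ≈ 16.5 mm.
Precipitation = ε × PW = 0.53 × 16.5 = 8.7 mm.

PW ≈ 16.5 mm; precipitation ≈ 8.7 mm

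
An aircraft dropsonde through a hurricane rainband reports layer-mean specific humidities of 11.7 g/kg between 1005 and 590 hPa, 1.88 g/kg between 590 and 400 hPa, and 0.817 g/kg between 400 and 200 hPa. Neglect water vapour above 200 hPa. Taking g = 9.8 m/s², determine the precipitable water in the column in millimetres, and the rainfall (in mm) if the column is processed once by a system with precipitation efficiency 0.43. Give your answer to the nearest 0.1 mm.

PW ≈ 54.9 mm; rainfall ≈ 23.6 mm

Precipitable water is the column-integrated vapour mass per unit area: PW = (1/g) Σ q̄ Δp, with q in kg/kg and Δp in Pa (1 kg/m² of water = 1 mm).
Layer 1005–590 hPa: Δp = 415 hPa = 41500 Pa, q̄ = 0.0117 kg/kg → 0.0117 × 41500 / 9.8 = 49.55 mm
Layer 590–400 hPa: Δp = 190 hPa = 19000 Pa, q̄ = 0.00188 kg/kg → 0.00188 × 19000 / 9.8 = 3.64 mm
Layer 400–200 hPa: Δp = 200 hPa = 20000 Pa, q̄ = 0.000817 kg/kg → 0.000817 × 20000 / 9.8 = 1.67 mm
PW = 49.55 + 3.64 + 1.67 = 54.86 ≈ 54.9 mm.
Rainfall = ε × PW = 0.43 × 54.9 = 23.6 mm.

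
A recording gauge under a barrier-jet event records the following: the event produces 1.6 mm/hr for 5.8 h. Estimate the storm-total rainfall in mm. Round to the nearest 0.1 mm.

Total = Σ Rᵢ Δtᵢ = 1.6 × 5.8
      = 9.28 = 9.3 mm.

total ≈ 9.3 mm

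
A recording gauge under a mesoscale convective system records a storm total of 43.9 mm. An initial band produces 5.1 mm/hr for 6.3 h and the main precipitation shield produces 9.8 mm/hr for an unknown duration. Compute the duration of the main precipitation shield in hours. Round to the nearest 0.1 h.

Known phases: 5.1 × 6.3 = 32.13 mm.
Remaining depth = 43.9 − 32.13 = 11.77 mm.
Duration = 11.77 / 9.8 = 1.2 h.

duration ≈ 1.2 h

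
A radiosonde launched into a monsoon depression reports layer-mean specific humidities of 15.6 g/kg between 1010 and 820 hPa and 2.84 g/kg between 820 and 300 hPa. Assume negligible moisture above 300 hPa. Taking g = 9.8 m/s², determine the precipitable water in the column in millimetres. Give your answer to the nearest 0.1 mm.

PW ≈ 45.3 mm

Precipitable water is the column-integrated vapour mass per unit area: PW = (1/g) Σ q̄ Δp, with q in kg/kg and Δp in Pa (1 kg/m² of water = 1 mm).
Layer 1010–820 hPa: Δp = 190 hPa = 19000 Pa, q̄ = 0.0156 kg/kg → 0.0156 × 19000 / 9.8 = 30.24 mm
Layer 820–300 hPa: Δp = 520 hPa = 52000 Pa, q̄ = 0.00284 kg/kg → 0.00284 × 52000 / 9.8 = 15.07 mm
PW = 30.24 + 15.07 = 45.31 ≈ 45.3 mm.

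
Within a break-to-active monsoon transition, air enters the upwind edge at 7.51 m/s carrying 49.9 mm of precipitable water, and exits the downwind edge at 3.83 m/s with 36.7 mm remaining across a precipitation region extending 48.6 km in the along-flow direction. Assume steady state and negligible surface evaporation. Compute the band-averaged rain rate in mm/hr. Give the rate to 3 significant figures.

Column moisture flux per unit crosswind length is F = V × PW.
Inflow: F_in = 7.51 × 49.9 = 374.749 mm·m/s
Outflow: F_out = 3.83 × 36.7 = 140.561 mm·m/s
Steady-state rate R = (F_in − F_out)/L = (374.749 − 140.561) / 48600 m = 4.819e-03 mm/s.
R = 4.819e-03 × 3600 = 17.3 mm/hr.

R ≈ 17.3 mm/hr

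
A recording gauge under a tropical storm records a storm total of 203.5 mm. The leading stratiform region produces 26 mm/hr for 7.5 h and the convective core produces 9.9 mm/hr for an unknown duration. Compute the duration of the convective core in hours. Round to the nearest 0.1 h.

duration ≈ 0.9 h

Known phases: 26 × 7.5 = 195 mm.
Remaining depth = 203.5 − 195 = 8.5 mm.
Duration = 8.5 / 9.9 = 0.9 h.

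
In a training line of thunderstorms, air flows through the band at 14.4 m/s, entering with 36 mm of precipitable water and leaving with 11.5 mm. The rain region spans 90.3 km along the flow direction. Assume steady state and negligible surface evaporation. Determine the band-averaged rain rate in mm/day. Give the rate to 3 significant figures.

Column moisture flux per unit crosswind length is F = V × PW.
Inflow: F_in = 14.4 × 36 = 518.4 mm·m/s
Outflow: F_out = 14.4 × 11.5 = 165.6 mm·m/s
Steady-state rate R = (F_in − F_out)/L = (518.4 − 165.6) / 90300 m = 3.907e-03 mm/s.
R = 3.907e-03 × 3600 × 24 = 338 mm/day.

R ≈ 338 mm/day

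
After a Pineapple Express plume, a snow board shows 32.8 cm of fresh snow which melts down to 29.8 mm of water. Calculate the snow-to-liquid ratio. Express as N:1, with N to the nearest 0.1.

ratio ≈ 11.0

Ratio = snow depth / SWE = 328 mm / 29.8 mm = 11.0, i.e. 11.0:1.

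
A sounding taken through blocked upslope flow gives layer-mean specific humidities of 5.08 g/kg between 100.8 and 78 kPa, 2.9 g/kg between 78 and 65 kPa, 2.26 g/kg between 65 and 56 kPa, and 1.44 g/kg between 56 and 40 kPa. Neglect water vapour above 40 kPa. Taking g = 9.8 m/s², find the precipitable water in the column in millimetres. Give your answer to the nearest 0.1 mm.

PW ≈ 20.1 mm

Precipitable water is the column-integrated vapour mass per unit area: PW = (1/g) Σ q̄ Δp, with q in kg/kg and Δp in Pa (1 kg/m² of water = 1 mm).
Layer 100.8–78 kPa: Δp = 228 hPa = 22800 Pa, q̄ = 0.00508 kg/kg → 0.00508 × 22800 / 9.8 = 11.82 mm
Layer 78–65 kPa: Δp = 130 hPa = 13000 Pa, q̄ = 0.0029 kg/kg → 0.0029 × 13000 / 9.8 = 3.85 mm
Layer 65–56 kPa: Δp = 90 hPa = 9000 Pa, q̄ = 0.00226 kg/kg → 0.00226 × 9000 / 9.8 = 2.08 mm
Layer 56–40 kPa: Δp = 160 hPa = 16000 Pa, q̄ = 0.00144 kg/kg → 0.00144 × 16000 / 9.8 = 2.35 mm
PW = 11.82 + 3.85 + 2.08 + 2.35 = 20.10 ≈ 20.1 mm.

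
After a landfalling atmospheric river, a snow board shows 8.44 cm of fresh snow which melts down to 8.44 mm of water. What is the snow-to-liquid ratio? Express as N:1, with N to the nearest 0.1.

ratio ≈ 10.0

Ratio = snow depth / SWE = 84.4 mm / 8.44 mm = 10.0, i.e. 10.0:1.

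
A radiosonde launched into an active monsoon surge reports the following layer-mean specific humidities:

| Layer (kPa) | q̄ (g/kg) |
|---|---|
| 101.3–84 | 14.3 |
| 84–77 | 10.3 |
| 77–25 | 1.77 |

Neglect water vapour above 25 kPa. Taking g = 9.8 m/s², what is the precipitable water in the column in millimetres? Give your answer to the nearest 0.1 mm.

Precipitable water is the column-integrated vapour mass per unit area: PW = (1/g) Σ q̄ Δp, with q in kg/kg and Δp in Pa (1 kg/m² of water = 1 mm).
Layer 101.3–84 kPa: Δp = 173 hPa = 17300 Pa, q̄ = 0.0143 kg/kg → 0.0143 × 17300 / 9.8 = 25.24 mm
Layer 84–77 kPa: Δp = 70 hPa = 7000 Pa, q̄ = 0.0103 kg/kg → 0.0103 × 7000 / 9.8 = 7.36 mm
Layer 77–25 kPa: Δp = 520 hPa = 52000 Pa, q̄ = 0.00177 kg/kg → 0.00177 × 52000 / 9.8 = 9.39 mm
PW = 25.24 + 7.36 + 9.39 = 41.99 ≈ 42.0 mm.

PW ≈ 42.0 mm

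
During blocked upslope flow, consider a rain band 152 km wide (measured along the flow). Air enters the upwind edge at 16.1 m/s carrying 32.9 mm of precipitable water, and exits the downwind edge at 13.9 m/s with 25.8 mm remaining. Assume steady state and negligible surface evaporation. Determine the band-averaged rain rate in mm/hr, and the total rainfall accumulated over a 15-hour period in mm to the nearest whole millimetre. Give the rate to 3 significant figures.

Column moisture flux per unit crosswind length is F = V × PW.
Inflow: F_in = 16.1 × 32.9 = 529.69 mm·m/s
Outflow: F_out = 13.9 × 25.8 = 358.62 mm·m/s
Steady-state rate R = (F_in − F_out)/L = (529.69 − 358.62) / 152000 m = 1.125e-03 mm/s.
R = 1.125e-03 × 3600 = 4.05 mm/hr.
Over 15 h: total = 4.05 × 15 = 60.75 ≈ 61 mm.

R ≈ 4.05 mm/hr; total ≈ 61 mm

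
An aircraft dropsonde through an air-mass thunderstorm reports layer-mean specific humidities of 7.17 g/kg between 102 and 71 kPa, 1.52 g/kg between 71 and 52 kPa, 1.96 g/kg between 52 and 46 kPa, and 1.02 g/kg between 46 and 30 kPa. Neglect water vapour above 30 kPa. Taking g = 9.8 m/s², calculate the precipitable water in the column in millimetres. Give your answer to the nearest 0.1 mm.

PW ≈ 28.5 mm

Precipitable water is the column-integrated vapour mass per unit area: PW = (1/g) Σ q̄ Δp, with q in kg/kg and Δp in Pa (1 kg/m² of water = 1 mm).
Layer 102–71 kPa: Δp = 310 hPa = 31000 Pa, q̄ = 0.00717 kg/kg → 0.00717 × 31000 / 9.8 = 22.68 mm
Layer 71–52 kPa: Δp = 190 hPa = 19000 Pa, q̄ = 0.00152 kg/kg → 0.00152 × 19000 / 9.8 = 2.95 mm
Layer 52–46 kPa: Δp = 60 hPa = 6000 Pa, q̄ = 0.00196 kg/kg → 0.00196 × 6000 / 9.8 = 1.20 mm
Layer 46–30 kPa: Δp = 160 hPa = 16000 Pa, q̄ = 0.00102 kg/kg → 0.00102 × 16000 / 9.8 = 1.67 mm
PW = 22.68 + 2.95 + 1.20 + 1.67 = 28.50 ≈ 28.5 mm.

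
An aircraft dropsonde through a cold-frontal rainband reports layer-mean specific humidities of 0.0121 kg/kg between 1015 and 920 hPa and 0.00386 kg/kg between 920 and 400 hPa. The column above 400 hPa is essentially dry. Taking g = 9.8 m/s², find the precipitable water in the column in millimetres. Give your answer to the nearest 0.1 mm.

PW ≈ 32.2 mm

Precipitable water is the column-integrated vapour mass per unit area: PW = (1/g) Σ q̄ Δp, with q in kg/kg and Δp in Pa (1 kg/m² of water = 1 mm).
Layer 1015–920 hPa: Δp = 95 hPa = 9500 Pa, q̄ = 0.0121 kg/kg → 0.0121 × 9500 / 9.8 = 11.73 mm
Layer 920–400 hPa: Δp = 520 hPa = 52000 Pa, q̄ = 0.00386 kg/kg → 0.00386 × 52000 / 9.8 = 20.48 mm
PW = 11.73 + 20.48 = 32.21 ≈ 32.2 mm.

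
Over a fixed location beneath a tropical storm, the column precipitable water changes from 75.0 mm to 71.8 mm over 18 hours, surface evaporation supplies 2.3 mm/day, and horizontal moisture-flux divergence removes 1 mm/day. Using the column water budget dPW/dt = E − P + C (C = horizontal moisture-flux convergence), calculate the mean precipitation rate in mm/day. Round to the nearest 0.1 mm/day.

P ≈ 5.6 mm/day

dPW/dt = (71.8 − 75.0) mm / (18/24 day) = -4.267 mm/day.
P = E + C − dPW/dt = 2.3 + (-1) − (-4.267) = 5.6 mm/day.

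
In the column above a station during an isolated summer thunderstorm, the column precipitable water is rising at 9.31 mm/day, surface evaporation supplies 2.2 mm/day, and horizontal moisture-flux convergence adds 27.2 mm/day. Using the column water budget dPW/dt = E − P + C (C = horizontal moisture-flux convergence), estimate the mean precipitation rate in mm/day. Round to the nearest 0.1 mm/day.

dPW/dt = +9.31 mm/day.
P = E + C − dPW/dt = 2.2 + (27.2) − (+9.31) = 20.1 mm/day.

P ≈ 20.1 mm/day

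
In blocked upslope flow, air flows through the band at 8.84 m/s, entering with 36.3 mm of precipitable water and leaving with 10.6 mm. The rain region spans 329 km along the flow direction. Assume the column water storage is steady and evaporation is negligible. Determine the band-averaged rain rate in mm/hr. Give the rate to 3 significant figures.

R ≈ 2.49 mm/hr

Column moisture flux per unit crosswind length is F = V × PW.
Inflow: F_in = 8.84 × 36.3 = 320.892 mm·m/s
Outflow: F_out = 8.84 × 10.6 = 93.704 mm·m/s
Steady-state rate R = (F_in − F_out)/L = (320.892 − 93.704) / 329000 m = 6.905e-04 mm/s.
R = 6.905e-04 × 3600 = 2.49 mm/hr.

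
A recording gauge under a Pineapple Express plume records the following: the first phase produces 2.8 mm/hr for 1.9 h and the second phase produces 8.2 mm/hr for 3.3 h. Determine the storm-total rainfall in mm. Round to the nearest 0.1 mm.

Total = Σ Rᵢ Δtᵢ = 2.8 × 1.9 + 8.2 × 3.3
      = 5.32 + 27.06 = 32.4 mm.

total ≈ 32.4 mm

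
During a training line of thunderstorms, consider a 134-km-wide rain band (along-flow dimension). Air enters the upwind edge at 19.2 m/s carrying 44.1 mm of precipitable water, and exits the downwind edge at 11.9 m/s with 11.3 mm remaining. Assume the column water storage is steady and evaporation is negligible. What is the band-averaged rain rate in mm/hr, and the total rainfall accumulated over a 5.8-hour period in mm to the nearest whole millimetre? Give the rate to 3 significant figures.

R ≈ 19.1 mm/hr; total ≈ 111 mm

Column moisture flux per unit crosswind length is F = V × PW.
Inflow: F_in = 19.2 × 44.1 = 846.72 mm·m/s
Outflow: F_out = 11.9 × 11.3 = 134.47 mm·m/s
Steady-state rate R = (F_in − F_out)/L = (846.72 − 134.47) / 134000 m = 5.315e-03 mm/s.
R = 5.315e-03 × 3600 = 19.1 mm/hr.
Over 5.8 h: total = 19.1 × 5.8 = 110.78 ≈ 111 mm.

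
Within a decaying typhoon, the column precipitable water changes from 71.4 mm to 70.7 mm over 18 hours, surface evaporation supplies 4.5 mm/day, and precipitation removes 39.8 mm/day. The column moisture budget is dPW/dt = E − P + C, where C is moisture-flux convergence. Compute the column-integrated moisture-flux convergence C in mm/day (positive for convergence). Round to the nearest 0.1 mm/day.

dPW/dt = (70.7 − 71.4) mm / (18/24 day) = -0.933 mm/day.
C = dPW/dt − E + P = (-0.933) − 4.5 + 39.8 = 34.4 mm/day.

C ≈ 34.4 mm/day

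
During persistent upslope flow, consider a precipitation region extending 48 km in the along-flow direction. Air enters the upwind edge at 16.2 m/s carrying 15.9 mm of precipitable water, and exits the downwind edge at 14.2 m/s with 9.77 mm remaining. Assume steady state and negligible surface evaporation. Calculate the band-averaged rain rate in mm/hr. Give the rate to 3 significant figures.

Column moisture flux per unit crosswind length is F = V × PW.
Inflow: F_in = 16.2 × 15.9 = 257.58 mm·m/s
Outflow: F_out = 14.2 × 9.77 = 138.734 mm·m/s
Steady-state rate R = (F_in − F_out)/L = (257.58 − 138.734) / 48000 m = 2.476e-03 mm/s.
R = 2.476e-03 × 3600 = 8.91 mm/hr.

R ≈ 8.91 mm/hr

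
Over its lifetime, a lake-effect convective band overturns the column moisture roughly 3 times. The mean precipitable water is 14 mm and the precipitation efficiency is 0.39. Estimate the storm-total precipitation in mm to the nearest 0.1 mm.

precipitation ≈ 16.4 mm

Each cycle deposits ε × PW = 0.39 × 14 = 5.46 mm.
Over 3 cycles: 3 × 5.46 = 16.4 mm.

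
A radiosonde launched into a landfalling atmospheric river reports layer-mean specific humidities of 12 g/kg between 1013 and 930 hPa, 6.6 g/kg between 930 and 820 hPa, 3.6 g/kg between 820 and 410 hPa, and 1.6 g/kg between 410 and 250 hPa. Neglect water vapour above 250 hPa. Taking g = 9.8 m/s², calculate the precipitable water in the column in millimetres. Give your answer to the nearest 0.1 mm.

Precipitable water is the column-integrated vapour mass per unit area: PW = (1/g) Σ q̄ Δp, with q in kg/kg and Δp in Pa (1 kg/m² of water = 1 mm).
Layer 1013–930 hPa: Δp = 83 hPa = 8300 Pa, q̄ = 0.012 kg/kg → 0.012 × 8300 / 9.8 = 10.16 mm
Layer 930–820 hPa: Δp = 110 hPa = 11000 Pa, q̄ = 0.0066 kg/kg → 0.0066 × 11000 / 9.8 = 7.41 mm
Layer 820–410 hPa: Δp = 410 hPa = 41000 Pa, q̄ = 0.0036 kg/kg → 0.0036 × 41000 / 9.8 = 15.06 mm
Layer 410–250 hPa: Δp = 160 hPa = 16000 Pa, q̄ = 0.0016 kg/kg → 0.0016 × 16000 / 9.8 = 2.61 mm
PW = 10.16 + 7.41 + 15.06 + 2.61 = 35.24 ≈ 35.2 mm.

PW ≈ 35.2 mm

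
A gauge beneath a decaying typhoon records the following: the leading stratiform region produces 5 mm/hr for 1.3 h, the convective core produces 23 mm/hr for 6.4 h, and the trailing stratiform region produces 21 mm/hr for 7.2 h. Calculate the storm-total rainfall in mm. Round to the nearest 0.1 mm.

total ≈ 304.9 mm

Total = Σ Rᵢ Δtᵢ = 5 × 1.3 + 23 × 6.4 + 21 × 7.2
      = 6.5 + 147.2 + 151.2 = 304.9 mm.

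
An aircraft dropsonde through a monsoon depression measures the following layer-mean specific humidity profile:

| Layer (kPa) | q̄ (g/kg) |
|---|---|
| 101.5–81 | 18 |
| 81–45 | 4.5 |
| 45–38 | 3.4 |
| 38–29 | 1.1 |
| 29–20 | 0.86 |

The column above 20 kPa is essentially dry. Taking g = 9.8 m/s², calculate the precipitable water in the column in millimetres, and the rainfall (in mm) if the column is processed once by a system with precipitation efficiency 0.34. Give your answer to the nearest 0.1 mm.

Precipitable water is the column-integrated vapour mass per unit area: PW = (1/g) Σ q̄ Δp, with q in kg/kg and Δp in Pa (1 kg/m² of water = 1 mm).
Layer 101.5–81 kPa: Δp = 205 hPa = 20500 Pa, q̄ = 0.018 kg/kg → 0.018 × 20500 / 9.8 = 37.65 mm
Layer 81–45 kPa: Δp = 360 hPa = 36000 Pa, q̄ = 0.0045 kg/kg → 0.0045 × 36000 / 9.8 = 16.53 mm
Layer 45–38 kPa: Δp = 70 hPa = 7000 Pa, q̄ = 0.0034 kg/kg → 0.0034 × 7000 / 9.8 = 2.43 mm
Layer 38–29 kPa: Δp = 90 hPa = 9000 Pa, q̄ = 0.0011 kg/kg → 0.0011 × 9000 / 9.8 = 1.01 mm
Layer 29–20 kPa: Δp = 90 hPa = 9000 Pa, q̄ = 0.00086 kg/kg → 0.00086 × 9000 / 9.8 = 0.79 mm
PW = 37.65 + 16.53 + 2.43 + 1.01 + 0.79 = 58.41 ≈ 58.4 mm.
Rainfall = ε × PW = 0.34 × 58.4 = 19.9 mm.

PW ≈ 58.4 mm; rainfall ≈ 19.9 mm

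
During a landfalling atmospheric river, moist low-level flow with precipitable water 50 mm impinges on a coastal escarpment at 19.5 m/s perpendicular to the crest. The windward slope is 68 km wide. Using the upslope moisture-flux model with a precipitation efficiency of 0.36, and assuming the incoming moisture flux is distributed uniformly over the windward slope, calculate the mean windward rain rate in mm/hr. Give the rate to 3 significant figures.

Incoming column moisture flux per unit ridge length: F = V × PW = 19.5 × 50 = 975 mm·m/s.
Spread over the 68 km slope with efficiency ε = 0.36: R = ε·F/W = 0.36 × 975 / 68000 m = 5.162e-03 mm/s.
R = 5.162e-03 × 3600 = 18.6 mm/hr.

R ≈ 18.6 mm/hr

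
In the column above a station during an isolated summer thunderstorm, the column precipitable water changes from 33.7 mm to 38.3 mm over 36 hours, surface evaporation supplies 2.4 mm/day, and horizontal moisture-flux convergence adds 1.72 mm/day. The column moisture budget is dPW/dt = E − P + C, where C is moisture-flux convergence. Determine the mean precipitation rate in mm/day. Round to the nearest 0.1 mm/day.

P ≈ 1.1 mm/day

dPW/dt = (38.3 − 33.7) mm / (36/24 day) = +3.067 mm/day.
P = E + C − dPW/dt = 2.4 + (1.72) − (+3.067) = 1.1 mm/day.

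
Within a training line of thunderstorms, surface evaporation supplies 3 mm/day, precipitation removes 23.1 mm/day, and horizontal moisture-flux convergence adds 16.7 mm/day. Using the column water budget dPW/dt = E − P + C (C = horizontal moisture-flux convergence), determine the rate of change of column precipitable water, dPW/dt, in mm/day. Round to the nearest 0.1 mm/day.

dPW/dt ≈ -3.4 mm/day

dPW/dt = E − P + C = 3 − 23.1 + (16.7) = -3.4 mm/day.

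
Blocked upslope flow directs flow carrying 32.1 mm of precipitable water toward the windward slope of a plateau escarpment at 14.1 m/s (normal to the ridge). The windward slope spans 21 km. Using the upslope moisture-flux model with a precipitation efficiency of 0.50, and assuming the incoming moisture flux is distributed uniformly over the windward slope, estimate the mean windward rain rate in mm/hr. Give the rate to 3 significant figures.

R ≈ 38.8 mm/hr

Incoming column moisture flux per unit ridge length: F = V × PW = 14.1 × 32.1 = 452.61 mm·m/s.
Spread over the 21 km slope with efficiency ε = 0.50: R = ε·F/W = 0.50 × 452.61 / 21000 m = 1.078e-02 mm/s.
R = 1.078e-02 × 3600 = 38.8 mm/hr.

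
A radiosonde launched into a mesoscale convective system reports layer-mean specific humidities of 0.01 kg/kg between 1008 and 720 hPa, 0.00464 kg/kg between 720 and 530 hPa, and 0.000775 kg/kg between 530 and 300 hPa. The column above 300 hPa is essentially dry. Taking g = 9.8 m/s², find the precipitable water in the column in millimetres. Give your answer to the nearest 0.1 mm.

PW ≈ 40.2 mm

Precipitable water is the column-integrated vapour mass per unit area: PW = (1/g) Σ q̄ Δp, with q in kg/kg and Δp in Pa (1 kg/m² of water = 1 mm).
Layer 1008–720 hPa: Δp = 288 hPa = 28800 Pa, q̄ = 0.01 kg/kg → 0.01 × 28800 / 9.8 = 29.39 mm
Layer 720–530 hPa: Δp = 190 hPa = 19000 Pa, q̄ = 0.00464 kg/kg → 0.00464 × 19000 / 9.8 = 9.00 mm
Layer 530–300 hPa: Δp = 230 hPa = 23000 Pa, q̄ = 0.000775 kg/kg → 0.000775 × 23000 / 9.8 = 1.82 mm
PW = 29.39 + 9.00 + 1.82 = 40.21 ≈ 40.2 mm.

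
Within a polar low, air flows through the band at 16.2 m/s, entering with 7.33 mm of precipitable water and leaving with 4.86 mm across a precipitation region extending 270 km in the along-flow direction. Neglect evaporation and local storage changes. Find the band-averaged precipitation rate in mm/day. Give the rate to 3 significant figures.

R ≈ 12.8 mm/day

Column moisture flux per unit crosswind length is F = V × PW.
Inflow: F_in = 16.2 × 7.33 = 118.746 mm·m/s
Outflow: F_out = 16.2 × 4.86 = 78.732 mm·m/s
Steady-state rate R = (F_in − F_out)/L = (118.746 − 78.732) / 270000 m = 1.482e-04 mm/s.
R = 1.482e-04 × 3600 × 24 = 12.8 mm/day.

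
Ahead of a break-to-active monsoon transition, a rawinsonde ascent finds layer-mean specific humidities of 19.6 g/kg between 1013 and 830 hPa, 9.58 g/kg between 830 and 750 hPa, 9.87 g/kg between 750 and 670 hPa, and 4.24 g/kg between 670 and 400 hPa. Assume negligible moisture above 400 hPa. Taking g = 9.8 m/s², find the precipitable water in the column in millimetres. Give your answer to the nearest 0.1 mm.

PW ≈ 64.2 mm

Precipitable water is the column-integrated vapour mass per unit area: PW = (1/g) Σ q̄ Δp, with q in kg/kg and Δp in Pa (1 kg/m² of water = 1 mm).
Layer 1013–830 hPa: Δp = 183 hPa = 18300 Pa, q̄ = 0.0196 kg/kg → 0.0196 × 18300 / 9.8 = 36.60 mm
Layer 830–750 hPa: Δp = 80 hPa = 8000 Pa, q̄ = 0.00958 kg/kg → 0.00958 × 8000 / 9.8 = 7.82 mm
Layer 750–670 hPa: Δp = 80 hPa = 8000 Pa, q̄ = 0.00987 kg/kg → 0.00987 × 8000 / 9.8 = 8.06 mm
Layer 670–400 hPa: Δp = 270 hPa = 27000 Pa, q̄ = 0.00424 kg/kg → 0.00424 × 27000 / 9.8 = 11.68 mm
PW = 36.60 + 7.82 + 8.06 + 11.68 = 64.16 ≈ 64.2 mm.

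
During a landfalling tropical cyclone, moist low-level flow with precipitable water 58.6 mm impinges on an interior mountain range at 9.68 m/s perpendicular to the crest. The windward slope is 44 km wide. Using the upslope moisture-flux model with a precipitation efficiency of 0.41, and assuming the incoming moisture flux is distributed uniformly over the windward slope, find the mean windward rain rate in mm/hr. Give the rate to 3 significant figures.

R ≈ 19.0 mm/hr

Incoming column moisture flux per unit ridge length: F = V × PW = 9.68 × 58.6 = 567.248 mm·m/s.
Spread over the 44 km slope with efficiency ε = 0.41: R = ε·F/W = 0.41 × 567.248 / 44000 m = 5.286e-03 mm/s.
R = 5.286e-03 × 3600 = 19.0 mm/hr.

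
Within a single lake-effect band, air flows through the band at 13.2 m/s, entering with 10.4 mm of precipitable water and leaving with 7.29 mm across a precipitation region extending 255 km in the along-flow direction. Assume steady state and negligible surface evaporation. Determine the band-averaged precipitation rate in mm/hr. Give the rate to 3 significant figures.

R ≈ 0.580 mm/hr

Column moisture flux per unit crosswind length is F = V × PW.
Inflow: F_in = 13.2 × 10.4 = 137.28 mm·m/s
Outflow: F_out = 13.2 × 7.29 = 96.228 mm·m/s
Steady-state rate R = (F_in − F_out)/L = (137.28 − 96.228) / 255000 m = 1.610e-04 mm/s.
R = 1.610e-04 × 3600 = 0.580 mm/hr.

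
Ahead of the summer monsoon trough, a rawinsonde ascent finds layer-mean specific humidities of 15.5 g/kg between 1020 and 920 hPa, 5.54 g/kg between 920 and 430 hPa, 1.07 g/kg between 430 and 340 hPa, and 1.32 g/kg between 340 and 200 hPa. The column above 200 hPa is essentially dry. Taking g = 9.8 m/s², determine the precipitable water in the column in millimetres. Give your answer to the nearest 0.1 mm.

PW ≈ 46.4 mm

Precipitable water is the column-integrated vapour mass per unit area: PW = (1/g) Σ q̄ Δp, with q in kg/kg and Δp in Pa (1 kg/m² of water = 1 mm).
Layer 1020–920 hPa: Δp = 100 hPa = 10000 Pa, q̄ = 0.0155 kg/kg → 0.0155 × 10000 / 9.8 = 15.82 mm
Layer 920–430 hPa: Δp = 490 hPa = 49000 Pa, q̄ = 0.00554 kg/kg → 0.00554 × 49000 / 9.8 = 27.70 mm
Layer 430–340 hPa: Δp = 90 hPa = 9000 Pa, q̄ = 0.00107 kg/kg → 0.00107 × 9000 / 9.8 = 0.98 mm
Layer 340–200 hPa: Δp = 140 hPa = 14000 Pa, q̄ = 0.00132 kg/kg → 0.00132 × 14000 / 9.8 = 1.89 mm
PW = 15.82 + 27.70 + 0.98 + 1.89 = 46.39 ≈ 46.4 mm.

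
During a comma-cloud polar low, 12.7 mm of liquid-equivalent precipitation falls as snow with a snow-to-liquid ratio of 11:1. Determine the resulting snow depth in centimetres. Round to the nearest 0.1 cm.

Snow depth = liquid × ratio = 12.7 mm × 11 = 139.7 mm = 14.0 cm.

snow depth ≈ 14.0 cm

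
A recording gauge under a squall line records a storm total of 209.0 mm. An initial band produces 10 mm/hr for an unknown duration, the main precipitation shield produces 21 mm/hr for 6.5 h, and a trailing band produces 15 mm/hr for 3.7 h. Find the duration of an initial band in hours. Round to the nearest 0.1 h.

duration ≈ 1.7 h

Known phases: 21 × 6.5 + 15 × 3.7 = 136.5 + 55.5 = 192 mm.
Remaining depth = 209.0 − 192 = 17 mm.
Duration = 17 / 10 = 1.7 h.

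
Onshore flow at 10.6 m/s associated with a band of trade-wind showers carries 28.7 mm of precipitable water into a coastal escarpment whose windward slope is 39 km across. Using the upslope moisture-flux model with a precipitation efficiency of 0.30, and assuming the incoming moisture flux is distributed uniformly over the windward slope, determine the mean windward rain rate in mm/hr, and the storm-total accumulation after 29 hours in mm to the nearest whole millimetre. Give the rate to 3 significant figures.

R ≈ 8.42 mm/hr; total ≈ 244 mm

Incoming column moisture flux per unit ridge length: F = V × PW = 10.6 × 28.7 = 304.22 mm·m/s.
Spread over the 39 km slope with efficiency ε = 0.30: R = ε·F/W = 0.30 × 304.22 / 39000 m = 2.340e-03 mm/s.
R = 2.340e-03 × 3600 = 8.42 mm/hr.
Over 29 h: total = 8.42 × 29 = 244.18 ≈ 244 mm.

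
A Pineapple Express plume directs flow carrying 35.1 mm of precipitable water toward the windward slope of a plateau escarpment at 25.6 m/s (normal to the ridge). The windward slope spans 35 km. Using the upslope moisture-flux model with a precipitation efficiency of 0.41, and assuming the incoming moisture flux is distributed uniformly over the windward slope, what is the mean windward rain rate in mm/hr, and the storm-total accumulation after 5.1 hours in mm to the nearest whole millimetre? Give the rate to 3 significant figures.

Incoming column moisture flux per unit ridge length: F = V × PW = 25.6 × 35.1 = 898.56 mm·m/s.
Spread over the 35 km slope with efficiency ε = 0.41: R = ε·F/W = 0.41 × 898.56 / 35000 m = 1.053e-02 mm/s.
R = 1.053e-02 × 3600 = 37.9 mm/hr.
Over 5.1 h: total = 37.9 × 5.1 = 193.29 ≈ 193 mm.

R ≈ 37.9 mm/hr; total ≈ 193 mm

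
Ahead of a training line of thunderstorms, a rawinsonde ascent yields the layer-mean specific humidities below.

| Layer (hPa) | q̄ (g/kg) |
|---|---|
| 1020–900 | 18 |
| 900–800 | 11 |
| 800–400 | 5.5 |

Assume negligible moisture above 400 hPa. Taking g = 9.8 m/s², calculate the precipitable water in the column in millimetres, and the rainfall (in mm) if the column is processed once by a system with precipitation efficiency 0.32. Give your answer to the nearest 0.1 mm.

Precipitable water is the column-integrated vapour mass per unit area: PW = (1/g) Σ q̄ Δp, with q in kg/kg and Δp in Pa (1 kg/m² of water = 1 mm).
Layer 1020–900 hPa: Δp = 120 hPa = 12000 Pa, q̄ = 0.018 kg/kg → 0.018 × 12000 / 9.8 = 22.04 mm
Layer 900–800 hPa: Δp = 100 hPa = 10000 Pa, q̄ = 0.011 kg/kg → 0.011 × 10000 / 9.8 = 11.22 mm
Layer 800–400 hPa: Δp = 400 hPa = 40000 Pa, q̄ = 0.0055 kg/kg → 0.0055 × 40000 / 9.8 = 22.45 mm
PW = 22.04 + 11.22 + 22.45 = 55.71 ≈ 55.7 mm.
Rainfall = ε × PW = 0.32 × 55.7 = 17.8 mm.

PW ≈ 55.7 mm; rainfall ≈ 17.8 mm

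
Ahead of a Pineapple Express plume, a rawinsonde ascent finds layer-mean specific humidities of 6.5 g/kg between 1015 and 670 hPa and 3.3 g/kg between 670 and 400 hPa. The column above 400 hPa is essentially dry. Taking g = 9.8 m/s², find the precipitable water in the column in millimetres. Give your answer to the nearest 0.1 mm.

Precipitable water is the column-integrated vapour mass per unit area: PW = (1/g) Σ q̄ Δp, with q in kg/kg and Δp in Pa (1 kg/m² of water = 1 mm).
Layer 1015–670 hPa: Δp = 345 hPa = 34500 Pa, q̄ = 0.0065 kg/kg → 0.0065 × 34500 / 9.8 = 22.88 mm
Layer 670–400 hPa: Δp = 270 hPa = 27000 Pa, q̄ = 0.0033 kg/kg → 0.0033 × 27000 / 9.8 = 9.09 mm
PW = 22.88 + 9.09 = 31.97 ≈ 32.0 mm.

PW ≈ 32.0 mm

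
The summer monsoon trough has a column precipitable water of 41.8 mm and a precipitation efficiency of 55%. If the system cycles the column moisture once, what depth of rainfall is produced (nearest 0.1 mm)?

Rainfall = ε × PW = 0.55 × 41.8 = 23.0 mm.

rainfall ≈ 23.0 mm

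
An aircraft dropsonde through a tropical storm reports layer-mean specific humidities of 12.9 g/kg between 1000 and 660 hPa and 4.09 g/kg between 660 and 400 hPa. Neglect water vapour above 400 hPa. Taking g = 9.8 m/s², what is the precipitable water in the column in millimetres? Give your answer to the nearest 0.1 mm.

Precipitable water is the column-integrated vapour mass per unit area: PW = (1/g) Σ q̄ Δp, with q in kg/kg and Δp in Pa (1 kg/m² of water = 1 mm).
Layer 1000–660 hPa: Δp = 340 hPa = 34000 Pa, q̄ = 0.0129 kg/kg → 0.0129 × 34000 / 9.8 = 44.76 mm
Layer 660–400 hPa: Δp = 260 hPa = 26000 Pa, q̄ = 0.00409 kg/kg → 0.00409 × 26000 / 9.8 = 10.85 mm
PW = 44.76 + 10.85 = 55.61 ≈ 55.6 mm.

PW ≈ 55.6 mm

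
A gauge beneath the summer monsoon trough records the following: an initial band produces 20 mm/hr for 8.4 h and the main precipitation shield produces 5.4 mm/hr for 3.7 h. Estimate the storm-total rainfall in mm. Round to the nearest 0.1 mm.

Total = Σ Rᵢ Δtᵢ = 20 × 8.4 + 5.4 × 3.7
      = 168 + 19.98 = 188.0 mm.

total ≈ 188.0 mm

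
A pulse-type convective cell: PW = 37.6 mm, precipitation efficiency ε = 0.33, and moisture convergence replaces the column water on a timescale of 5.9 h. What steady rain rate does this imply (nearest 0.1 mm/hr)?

R ≈ 2.1 mm/hr

Each overturning extracts ε × PW = 0.33 × 37.6 = 12.408 mm.
Rate = ε·PW / τ = 12.408 / 5.9 h = 2.1 mm/hr.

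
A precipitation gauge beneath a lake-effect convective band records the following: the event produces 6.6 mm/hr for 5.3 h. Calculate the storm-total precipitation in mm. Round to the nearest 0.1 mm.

total ≈ 35.0 mm

Total = Σ Rᵢ Δtᵢ = 6.6 × 5.3
      = 34.98 = 35.0 mm.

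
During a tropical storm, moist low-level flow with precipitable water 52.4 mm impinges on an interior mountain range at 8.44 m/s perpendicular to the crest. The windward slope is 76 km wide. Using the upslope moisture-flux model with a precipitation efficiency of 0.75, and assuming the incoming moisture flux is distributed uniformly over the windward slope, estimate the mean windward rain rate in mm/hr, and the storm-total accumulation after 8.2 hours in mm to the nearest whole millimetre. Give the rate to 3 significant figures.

Incoming column moisture flux per unit ridge length: F = V × PW = 8.44 × 52.4 = 442.256 mm·m/s.
Spread over the 76 km slope with efficiency ε = 0.75: R = ε·F/W = 0.75 × 442.256 / 76000 m = 4.364e-03 mm/s.
R = 4.364e-03 × 3600 = 15.7 mm/hr.
Over 8.2 h: total = 15.7 × 8.2 = 128.74 ≈ 129 mm.

R ≈ 15.7 mm/hr; total ≈ 129 mm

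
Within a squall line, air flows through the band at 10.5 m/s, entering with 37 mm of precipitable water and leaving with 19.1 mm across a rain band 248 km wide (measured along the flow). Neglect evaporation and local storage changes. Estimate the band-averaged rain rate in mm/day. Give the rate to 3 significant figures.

R ≈ 65.5 mm/day

Column moisture flux per unit crosswind length is F = V × PW.
Inflow: F_in = 10.5 × 37 = 388.5 mm·m/s
Outflow: F_out = 10.5 × 19.1 = 200.55 mm·m/s
Steady-state rate R = (F_in − F_out)/L = (388.5 − 200.55) / 248000 m = 7.579e-04 mm/s.
R = 7.579e-04 × 3600 × 24 = 65.5 mm/day.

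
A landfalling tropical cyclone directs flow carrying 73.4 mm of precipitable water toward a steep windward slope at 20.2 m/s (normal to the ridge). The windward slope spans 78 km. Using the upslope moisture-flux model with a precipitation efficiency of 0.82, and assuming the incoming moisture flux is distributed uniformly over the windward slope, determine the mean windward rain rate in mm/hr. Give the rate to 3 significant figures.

Incoming column moisture flux per unit ridge length: F = V × PW = 20.2 × 73.4 = 1482.68 mm·m/s.
Spread over the 78 km slope with efficiency ε = 0.82: R = ε·F/W = 0.82 × 1482.68 / 78000 m = 1.559e-02 mm/s.
R = 1.559e-02 × 3600 = 56.1 mm/hr.

R ≈ 56.1 mm/hr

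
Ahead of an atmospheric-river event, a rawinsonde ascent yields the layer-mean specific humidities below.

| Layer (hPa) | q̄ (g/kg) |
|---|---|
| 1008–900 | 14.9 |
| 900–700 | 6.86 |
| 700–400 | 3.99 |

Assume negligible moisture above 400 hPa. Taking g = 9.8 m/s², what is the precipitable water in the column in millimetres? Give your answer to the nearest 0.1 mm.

PW ≈ 42.6 mm

Precipitable water is the column-integrated vapour mass per unit area: PW = (1/g) Σ q̄ Δp, with q in kg/kg and Δp in Pa (1 kg/m² of water = 1 mm).
Layer 1008–900 hPa: Δp = 108 hPa = 10800 Pa, q̄ = 0.0149 kg/kg → 0.0149 × 10800 / 9.8 = 16.42 mm
Layer 900–700 hPa: Δp = 200 hPa = 20000 Pa, q̄ = 0.00686 kg/kg → 0.00686 × 20000 / 9.8 = 14.00 mm
Layer 700–400 hPa: Δp = 300 hPa = 30000 Pa, q̄ = 0.00399 kg/kg → 0.00399 × 30000 / 9.8 = 12.21 mm
PW = 16.42 + 14.00 + 12.21 = 42.63 ≈ 42.6 mm.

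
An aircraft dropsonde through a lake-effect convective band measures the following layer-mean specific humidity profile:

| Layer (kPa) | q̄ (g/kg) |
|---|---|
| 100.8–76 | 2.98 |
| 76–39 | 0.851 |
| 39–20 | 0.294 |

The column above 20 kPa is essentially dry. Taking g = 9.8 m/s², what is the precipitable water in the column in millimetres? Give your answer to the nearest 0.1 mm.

PW ≈ 11.3 mm

Precipitable water is the column-integrated vapour mass per unit area: PW = (1/g) Σ q̄ Δp, with q in kg/kg and Δp in Pa (1 kg/m² of water = 1 mm).
Layer 100.8–76 kPa: Δp = 248 hPa = 24800 Pa, q̄ = 0.00298 kg/kg → 0.00298 × 24800 / 9.8 = 7.54 mm
Layer 76–39 kPa: Δp = 370 hPa = 37000 Pa, q̄ = 0.000851 kg/kg → 0.000851 × 37000 / 9.8 = 3.21 mm
Layer 39–20 kPa: Δp = 190 hPa = 19000 Pa, q̄ = 0.000294 kg/kg → 0.000294 × 19000 / 9.8 = 0.57 mm
PW = 7.54 + 3.21 + 0.57 = 11.32 ≈ 11.3 mm.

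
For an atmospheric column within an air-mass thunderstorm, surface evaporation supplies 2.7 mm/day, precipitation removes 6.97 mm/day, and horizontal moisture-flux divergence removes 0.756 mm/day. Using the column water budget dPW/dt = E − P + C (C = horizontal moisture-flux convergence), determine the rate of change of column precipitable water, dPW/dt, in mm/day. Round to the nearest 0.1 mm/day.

dPW/dt ≈ -5.0 mm/day

dPW/dt = E − P + C = 2.7 − 6.97 + (-0.756) = -5.0 mm/day.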